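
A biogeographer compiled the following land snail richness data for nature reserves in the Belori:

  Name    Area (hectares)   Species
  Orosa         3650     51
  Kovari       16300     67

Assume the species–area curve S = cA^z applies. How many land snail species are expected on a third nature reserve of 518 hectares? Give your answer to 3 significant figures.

35.7

z = ln(67/51) / ln(16300/3650) = 0.2729 / 1.4964 = 0.1823
c = 51 / 3650^0.1823 = 51 / 4.462 = 11.43
S₃ = 11.43 × 518^0.1823 = 11.43 × 3.126 ≈ 35.72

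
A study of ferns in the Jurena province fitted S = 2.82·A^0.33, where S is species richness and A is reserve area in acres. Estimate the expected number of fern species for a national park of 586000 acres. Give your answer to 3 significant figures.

226

S = 2.82 × 586000^0.33
ln S = ln 2.82 + 0.33 × ln 586000 = 1.0367 + 0.33 × 13.2811 = 5.4195
S = e^5.4195 ≈ 225.8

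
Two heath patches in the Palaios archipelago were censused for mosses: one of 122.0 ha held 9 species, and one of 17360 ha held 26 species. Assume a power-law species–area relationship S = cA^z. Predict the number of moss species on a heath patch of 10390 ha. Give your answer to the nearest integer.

z = ln(26/9) / ln(17360/122) = 1.0609 / 4.9579 = 0.2140
c = 9 / 122^0.2140 = 9 / 2.795 = 3.22
S₃ = 3.22 × 10390^0.2140 = 3.22 × 7.235 ≈ 23.3

23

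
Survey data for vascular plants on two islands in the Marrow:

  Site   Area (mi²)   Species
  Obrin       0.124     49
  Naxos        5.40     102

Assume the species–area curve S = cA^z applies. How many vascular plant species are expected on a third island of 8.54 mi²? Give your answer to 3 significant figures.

z = ln(102/49) / ln(5.4/0.124) = 0.7332 / 3.7739 = 0.1943
c = 49 / 0.124^0.1943 = 49 / 0.6666 = 73.51
S₃ = 73.51 × 8.54^0.1943 = 73.51 × 1.517 ≈ 111.5

111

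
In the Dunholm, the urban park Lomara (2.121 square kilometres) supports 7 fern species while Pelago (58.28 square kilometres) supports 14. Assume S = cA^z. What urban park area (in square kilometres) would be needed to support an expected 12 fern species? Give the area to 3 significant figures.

27.9 square kilometres

z = ln(14/7) / ln(58.28/2.121) = 0.6931 / 3.3134 = 0.2092
c = 7 / 2.121^0.2092 = 7 / 1.17 = 5.981
A = (12/5.981)^(1/0.2092) ⇒ ln A = ln(2.006)/0.2092 = 3.3284
A = e^3.3284 ≈ 27.89 square kilometres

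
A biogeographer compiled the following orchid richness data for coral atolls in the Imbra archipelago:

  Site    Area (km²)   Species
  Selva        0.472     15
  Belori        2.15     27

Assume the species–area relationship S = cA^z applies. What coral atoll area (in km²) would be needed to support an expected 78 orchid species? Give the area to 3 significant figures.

z = ln(27/15) / ln(2.15/0.472) = 0.5878 / 1.5162 = 0.3877
c = 15 / 0.472^0.3877 = 15 / 0.7475 = 20.07
A = (78/20.07)^(1/0.3877) ⇒ ln A = ln(3.887)/0.3877 = 3.5021
A = e^3.5021 ≈ 33.18 km²

33.2 km²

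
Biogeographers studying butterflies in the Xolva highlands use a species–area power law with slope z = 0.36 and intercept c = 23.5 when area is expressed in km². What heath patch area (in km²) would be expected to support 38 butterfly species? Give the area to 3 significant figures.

3.80 km²

38 = 23.5 × A^0.36  ⇒  A^0.36 = 38/23.5 = 1.617
ln A = ln(1.617) / 0.36 = 0.4806 / 0.36 = 1.3350
A = e^1.3350 ≈ 3.8 km²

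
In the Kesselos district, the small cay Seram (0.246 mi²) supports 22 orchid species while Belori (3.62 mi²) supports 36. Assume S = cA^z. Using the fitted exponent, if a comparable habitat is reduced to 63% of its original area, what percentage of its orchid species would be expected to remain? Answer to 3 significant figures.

91.9%

z = ln(36/22) / ln(3.62/0.246) = 0.4925 / 2.6889 = 0.1832
S_new/S_old = (A_new/A_old)^z = 0.63^0.1832 = exp(0.1832 × -0.4620) = 0.9189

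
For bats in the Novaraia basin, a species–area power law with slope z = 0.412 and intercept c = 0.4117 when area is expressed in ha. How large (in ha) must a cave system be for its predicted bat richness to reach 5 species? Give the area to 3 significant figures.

429 ha

5 = 0.4117 × A^0.412  ⇒  A^0.412 = 5/0.4117 = 12.14
ln A = ln(12.14) / 0.412 = 2.4969 / 0.412 = 6.0604
A = e^6.0604 ≈ 428.6 ha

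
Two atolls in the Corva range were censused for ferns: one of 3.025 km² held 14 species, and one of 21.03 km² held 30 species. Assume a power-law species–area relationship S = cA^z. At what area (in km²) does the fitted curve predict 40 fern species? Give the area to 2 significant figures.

44 km²

z = ln(30/14) / ln(21.03/3.025) = 0.7621 / 1.9390 = 0.3931
c = 14 / 3.025^0.3931 = 14 / 1.545 = 9.061
A = (40/9.061)^(1/0.3931) ⇒ ln A = ln(4.414)/0.3931 = 3.7779
A = e^3.7779 ≈ 43.72 km²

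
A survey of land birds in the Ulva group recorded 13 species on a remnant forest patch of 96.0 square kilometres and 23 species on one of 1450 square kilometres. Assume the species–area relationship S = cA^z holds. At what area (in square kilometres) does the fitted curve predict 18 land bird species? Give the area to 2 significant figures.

450 square kilometres

z = ln(23/13) / ln(1450/96) = 0.5705 / 2.7150 = 0.2101
c = 13 / 96^0.2101 = 13 / 2.61 = 4.982
A = (18/4.982)^(1/0.2101) ⇒ ln A = ln(3.613)/0.2101 = 6.1129
A = e^6.1129 ≈ 451.6 square kilometres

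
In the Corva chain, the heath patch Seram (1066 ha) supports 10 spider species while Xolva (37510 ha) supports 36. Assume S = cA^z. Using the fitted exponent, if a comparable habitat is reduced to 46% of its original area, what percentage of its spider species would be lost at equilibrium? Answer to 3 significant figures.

z = ln(36/10) / ln(37510/1066) = 1.2809 / 3.5607 = 0.3597
S_new/S_old = (A_new/A_old)^z = 0.46^0.3597 = exp(0.3597 × -0.7765) = 0.7563
Fraction lost = 1 − 0.7563 = 0.2437

24.4%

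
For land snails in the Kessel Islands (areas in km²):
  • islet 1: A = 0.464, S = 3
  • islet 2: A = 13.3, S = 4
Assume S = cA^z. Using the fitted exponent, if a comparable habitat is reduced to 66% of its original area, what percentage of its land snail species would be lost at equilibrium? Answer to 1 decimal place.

z = ln(4/3) / ln(13.3/0.464) = 0.2877 / 3.3556 = 0.0857
S_new/S_old = (A_new/A_old)^z = 0.66^0.0857 = exp(0.0857 × -0.4155) = 0.965
Fraction lost = 1 − 0.965 = 0.035

3.5%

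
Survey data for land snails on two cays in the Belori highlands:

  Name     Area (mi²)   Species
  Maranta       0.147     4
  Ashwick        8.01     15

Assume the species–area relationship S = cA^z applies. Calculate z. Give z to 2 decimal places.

0.33

Taking logs: ln S = ln c + z ln A, so z = (ln S₂ − ln S₁)/(ln A₂ − ln A₁).
z = ln(15/4) / ln(8.01/0.147) = ln(3.75) / ln(54.49) = 1.3218 / 3.9980 = 0.3306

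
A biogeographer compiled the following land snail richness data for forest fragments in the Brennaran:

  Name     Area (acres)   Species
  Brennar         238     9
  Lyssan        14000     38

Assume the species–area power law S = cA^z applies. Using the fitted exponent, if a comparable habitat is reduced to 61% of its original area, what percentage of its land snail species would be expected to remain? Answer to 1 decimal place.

84.0%

z = ln(38/9) / ln(14000/238) = 1.4404 / 4.0745 = 0.3535
S_new/S_old = (A_new/A_old)^z = 0.61^0.3535 = exp(0.3535 × -0.4943) = 0.8397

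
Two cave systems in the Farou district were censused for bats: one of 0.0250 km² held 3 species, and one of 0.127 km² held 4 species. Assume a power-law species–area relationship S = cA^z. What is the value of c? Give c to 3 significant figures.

5.76

z = ln(S₂/S₁) / ln(A₂/A₁) = ln(4/3) / ln(0.127/0.025) = 0.2877 / 1.6253 = 0.1770
c = S₁ / A₁^z = 3 / 0.025^0.1770 = 3 / 0.5205 = 5.764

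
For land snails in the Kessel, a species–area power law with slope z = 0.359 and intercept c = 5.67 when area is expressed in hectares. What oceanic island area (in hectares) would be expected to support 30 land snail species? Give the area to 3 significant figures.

104 hectares

30 = 5.67 × A^0.359  ⇒  A^0.359 = 30/5.67 = 5.291
ln A = ln(5.291) / 0.359 = 1.6660 / 0.359 = 4.6407
A = e^4.6407 ≈ 103.6 hectares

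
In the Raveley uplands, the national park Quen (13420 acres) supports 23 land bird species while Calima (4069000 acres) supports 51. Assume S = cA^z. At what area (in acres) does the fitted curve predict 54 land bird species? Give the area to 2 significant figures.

z = ln(51/23) / ln(4069000/13420) = 0.7963 / 5.7144 = 0.1394
c = 23 / 13420^0.1394 = 23 / 3.76 = 6.117
A = (54/6.117)^(1/0.1394) ⇒ ln A = ln(8.829)/0.1394 = 15.6291
A = e^15.6291 ≈ 6132247 acres

6100000 acres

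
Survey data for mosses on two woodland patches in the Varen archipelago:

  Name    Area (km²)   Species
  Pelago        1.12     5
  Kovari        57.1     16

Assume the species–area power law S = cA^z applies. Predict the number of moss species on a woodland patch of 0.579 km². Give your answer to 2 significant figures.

z = ln(16/5) / ln(57.1/1.12) = 1.1632 / 3.9315 = 0.2959
c = 5 / 1.12^0.2959 = 5 / 1.034 = 4.835
S₃ = 4.835 × 0.579^0.2959 = 4.835 × 0.8507 ≈ 4.113

4.1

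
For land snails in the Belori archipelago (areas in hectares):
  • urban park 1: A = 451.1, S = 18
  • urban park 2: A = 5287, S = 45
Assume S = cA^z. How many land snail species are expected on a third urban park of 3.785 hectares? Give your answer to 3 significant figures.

3.04

z = ln(45/18) / ln(5287/451.1) = 0.9163 / 2.4613 = 0.3723
c = 18 / 451.1^0.3723 = 18 / 9.73 = 1.85
S₃ = 1.85 × 3.785^0.3723 = 1.85 × 1.641 ≈ 3.036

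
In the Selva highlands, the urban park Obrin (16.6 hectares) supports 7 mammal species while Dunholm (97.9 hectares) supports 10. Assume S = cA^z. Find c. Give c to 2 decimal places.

3.98

z = ln(S₂/S₁) / ln(A₂/A₁) = ln(10/7) / ln(97.9/16.6) = 0.3567 / 1.7745 = 0.2010
c = S₁ / A₁^z = 7 / 16.6^0.2010 = 7 / 1.759 = 3.98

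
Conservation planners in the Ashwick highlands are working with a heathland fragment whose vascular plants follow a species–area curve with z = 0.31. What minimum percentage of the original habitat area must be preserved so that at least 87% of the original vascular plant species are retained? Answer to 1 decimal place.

Need (A_new/A_old)^0.31 = 0.87, so A_new/A_old = 0.87^(1/0.31) = 0.87^3.226
ln(A_new/A_old) = ln 0.87 / 0.31 = -0.1393 / 0.31 = -0.4492
A_new/A_old = e^-0.4492 ≈ 0.6381

63.8%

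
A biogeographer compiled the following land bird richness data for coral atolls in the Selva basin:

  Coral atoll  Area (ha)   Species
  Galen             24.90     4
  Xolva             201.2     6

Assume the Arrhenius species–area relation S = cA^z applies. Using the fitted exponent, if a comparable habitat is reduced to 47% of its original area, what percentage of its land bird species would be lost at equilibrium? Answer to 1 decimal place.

13.6%

z = ln(6/4) / ln(201.2/24.9) = 0.4055 / 2.0894 = 0.1941
S_new/S_old = (A_new/A_old)^z = 0.47^0.1941 = exp(0.1941 × -0.7550) = 0.8637
Fraction lost = 1 − 0.8637 = 0.1363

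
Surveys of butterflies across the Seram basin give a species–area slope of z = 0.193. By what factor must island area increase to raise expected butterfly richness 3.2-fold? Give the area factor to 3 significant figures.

414

(A₂/A₁)^0.193 = 3.2, so A₂/A₁ = 3.2^(1/0.193) = 3.2^5.181
ln(A₂/A₁) = ln 3.2 / 0.193 = 1.1632 / 0.193 = 6.0267
A₂/A₁ = e^6.0267 ≈ 414.3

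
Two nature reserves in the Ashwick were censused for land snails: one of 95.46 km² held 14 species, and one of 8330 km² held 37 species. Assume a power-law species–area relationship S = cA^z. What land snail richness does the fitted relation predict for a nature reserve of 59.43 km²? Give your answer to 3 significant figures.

z = ln(37/14) / ln(8330/95.46) = 0.9719 / 4.4689 = 0.2175
c = 14 / 95.46^0.2175 = 14 / 2.695 = 5.195
S₃ = 5.195 × 59.43^0.2175 = 5.195 × 2.431 ≈ 12.63

12.6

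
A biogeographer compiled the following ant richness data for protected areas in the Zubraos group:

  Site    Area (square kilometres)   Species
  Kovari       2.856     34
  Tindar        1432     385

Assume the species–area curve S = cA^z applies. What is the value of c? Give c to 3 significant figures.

22.6

z = ln(S₂/S₁) / ln(A₂/A₁) = ln(385/34) / ln(1432/2.856) = 2.4269 / 6.2174 = 0.3903
c = S₁ / A₁^z = 34 / 2.856^0.3903 = 34 / 1.506 = 22.57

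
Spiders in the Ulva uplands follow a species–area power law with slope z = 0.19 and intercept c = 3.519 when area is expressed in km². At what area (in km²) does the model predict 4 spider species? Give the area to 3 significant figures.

1.96 km²

4 = 3.519 × A^0.19  ⇒  A^0.19 = 4/3.519 = 1.137
ln A = ln(1.137) / 0.19 = 0.1281 / 0.19 = 0.6743
A = e^0.6743 ≈ 1.963 km²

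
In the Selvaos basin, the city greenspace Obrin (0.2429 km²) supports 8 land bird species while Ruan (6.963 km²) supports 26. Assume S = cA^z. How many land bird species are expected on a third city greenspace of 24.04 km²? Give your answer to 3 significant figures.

40.2

z = ln(26/8) / ln(6.963/0.2429) = 1.1787 / 3.3557 = 0.3512
c = 8 / 0.2429^0.3512 = 8 / 0.6083 = 13.15
S₃ = 13.15 × 24.04^0.3512 = 13.15 × 3.055 ≈ 40.18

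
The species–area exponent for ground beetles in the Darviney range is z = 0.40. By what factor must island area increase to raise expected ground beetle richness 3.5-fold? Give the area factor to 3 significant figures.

22.9

(A₂/A₁)^0.4 = 3.5, so A₂/A₁ = 3.5^(1/0.4) = 3.5^2.5
ln(A₂/A₁) = ln 3.5 / 0.4 = 1.2528 / 0.4 = 3.1319
A₂/A₁ = e^3.1319 ≈ 22.92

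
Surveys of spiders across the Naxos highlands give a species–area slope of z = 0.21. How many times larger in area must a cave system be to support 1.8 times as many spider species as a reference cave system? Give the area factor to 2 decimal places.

(A₂/A₁)^0.21 = 1.8, so A₂/A₁ = 1.8^(1/0.21) = 1.8^4.762
ln(A₂/A₁) = ln 1.8 / 0.21 = 0.5878 / 0.21 = 2.7990
A₂/A₁ = e^2.7990 ≈ 16.43

16.43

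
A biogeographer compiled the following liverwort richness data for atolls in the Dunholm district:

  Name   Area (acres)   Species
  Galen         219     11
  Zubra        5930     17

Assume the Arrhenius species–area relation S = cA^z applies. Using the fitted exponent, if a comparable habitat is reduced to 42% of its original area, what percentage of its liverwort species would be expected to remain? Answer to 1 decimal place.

z = ln(17/11) / ln(5930/219) = 0.4353 / 3.2987 = 0.1320
S_new/S_old = (A_new/A_old)^z = 0.42^0.1320 = exp(0.1320 × -0.8675) = 0.8918

89.2%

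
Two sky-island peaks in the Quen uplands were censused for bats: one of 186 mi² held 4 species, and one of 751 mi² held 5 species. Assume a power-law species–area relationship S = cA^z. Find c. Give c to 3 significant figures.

1.73

z = ln(S₂/S₁) / ln(A₂/A₁) = ln(5/4) / ln(751/186) = 0.2231 / 1.3957 = 0.1599
c = S₁ / A₁^z = 4 / 186^0.1599 = 4 / 2.306 = 1.735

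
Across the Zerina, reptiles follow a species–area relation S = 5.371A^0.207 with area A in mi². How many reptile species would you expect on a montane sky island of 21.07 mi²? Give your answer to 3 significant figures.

S = 5.371 × 21.07^0.207
ln S = ln 5.371 + 0.207 × ln 21.07 = 1.6810 + 0.207 × 3.0479 = 2.3119
S = e^2.3119 ≈ 10.09

10.1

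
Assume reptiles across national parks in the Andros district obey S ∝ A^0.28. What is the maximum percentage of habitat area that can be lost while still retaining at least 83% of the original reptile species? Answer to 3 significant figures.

Need (A_new/A_old)^0.28 = 0.83, so A_new/A_old = 0.83^(1/0.28) = 0.83^3.571
ln(A_new/A_old) = ln 0.83 / 0.28 = -0.1863 / 0.28 = -0.6655
A_new/A_old = e^-0.6655 ≈ 0.514
Fraction that can be lost = 1 − 0.514 = 0.486

48.6%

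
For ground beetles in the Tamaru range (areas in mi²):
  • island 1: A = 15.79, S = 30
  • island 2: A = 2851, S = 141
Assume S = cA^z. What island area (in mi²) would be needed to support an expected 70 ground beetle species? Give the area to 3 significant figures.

z = ln(141/30) / ln(2851/15.79) = 1.5476 / 5.1960 = 0.2978
c = 30 / 15.79^0.2978 = 30 / 2.275 = 13.19
A = (70/13.19)^(1/0.2978) ⇒ ln A = ln(5.308)/0.2978 = 5.6042
A = e^5.6042 ≈ 271.6 mi²

272 mi²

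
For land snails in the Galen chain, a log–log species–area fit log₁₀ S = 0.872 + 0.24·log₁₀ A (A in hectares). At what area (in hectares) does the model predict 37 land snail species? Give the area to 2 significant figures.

800 hectares

37 = 7.447 × A^0.24  ⇒  A^0.24 = 37/7.447 = 4.968
ln A = ln(4.968) / 0.24 = 1.6031 / 0.24 = 6.6794
A = e^6.6794 ≈ 795.9 hectares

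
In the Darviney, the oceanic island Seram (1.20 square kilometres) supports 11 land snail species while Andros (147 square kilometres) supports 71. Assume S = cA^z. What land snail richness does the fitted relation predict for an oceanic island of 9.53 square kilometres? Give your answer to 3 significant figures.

z = ln(71/11) / ln(147/1.2) = 1.8648 / 4.8081 = 0.3878
c = 11 / 1.2^0.3878 = 11 / 1.073 = 10.25
S₃ = 10.25 × 9.53^0.3878 = 10.25 × 2.397 ≈ 24.57

24.6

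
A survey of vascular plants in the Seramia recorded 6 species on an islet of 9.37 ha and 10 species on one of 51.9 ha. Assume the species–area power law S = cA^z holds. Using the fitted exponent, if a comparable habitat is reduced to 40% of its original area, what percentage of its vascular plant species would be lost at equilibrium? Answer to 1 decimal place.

z = ln(10/6) / ln(51.9/9.37) = 0.5108 / 1.7118 = 0.2984
S_new/S_old = (A_new/A_old)^z = 0.4^0.2984 = exp(0.2984 × -0.9163) = 0.7608
Fraction lost = 1 − 0.7608 = 0.2392

23.9%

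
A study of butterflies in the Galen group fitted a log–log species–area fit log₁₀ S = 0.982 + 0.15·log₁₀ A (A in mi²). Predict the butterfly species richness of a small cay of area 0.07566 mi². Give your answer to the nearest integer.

S = 9.594 × 0.07566^0.15
ln S = ln 9.594 + 0.15 × ln 0.07566 = 2.2611 + 0.15 × -2.5815 = 1.8739
S = e^1.8739 ≈ 6.514

7 species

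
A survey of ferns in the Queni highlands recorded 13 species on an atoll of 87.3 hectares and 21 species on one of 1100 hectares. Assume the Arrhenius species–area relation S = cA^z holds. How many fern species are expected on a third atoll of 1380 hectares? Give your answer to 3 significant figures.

z = ln(21/13) / ln(1100/87.3) = 0.4796 / 2.5337 = 0.1893
c = 13 / 87.3^0.1893 = 13 / 2.33 = 5.579
S₃ = 5.579 × 1380^0.1893 = 5.579 × 3.929 ≈ 21.92

21.9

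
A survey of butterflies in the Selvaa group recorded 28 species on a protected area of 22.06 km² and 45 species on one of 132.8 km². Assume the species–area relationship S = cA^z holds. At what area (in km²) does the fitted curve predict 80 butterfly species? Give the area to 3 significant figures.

1170 km²

z = ln(45/28) / ln(132.8/22.06) = 0.4745 / 1.7951 = 0.2643
c = 28 / 22.06^0.2643 = 28 / 2.265 = 12.36
A = (80/12.36)^(1/0.2643) ⇒ ln A = ln(6.472)/0.2643 = 7.0657
A = e^7.0657 ≈ 1171 km²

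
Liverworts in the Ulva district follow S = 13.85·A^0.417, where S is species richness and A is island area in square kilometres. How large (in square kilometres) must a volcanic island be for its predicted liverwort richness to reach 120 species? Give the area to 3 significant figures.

120 = 13.85 × A^0.417  ⇒  A^0.417 = 120/13.85 = 8.664
ln A = ln(8.664) / 0.417 = 2.1592 / 0.417 = 5.1780
A = e^5.1780 ≈ 177.3 square kilometres

177 square kilometres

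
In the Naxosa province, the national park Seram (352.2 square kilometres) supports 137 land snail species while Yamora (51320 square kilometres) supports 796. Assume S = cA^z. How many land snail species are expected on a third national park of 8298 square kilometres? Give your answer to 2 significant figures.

420

z = ln(796/137) / ln(51320/352.2) = 1.7596 / 4.9816 = 0.3532
c = 137 / 352.2^0.3532 = 137 / 7.936 = 17.26
S₃ = 17.26 × 8298^0.3532 = 17.26 × 24.22 ≈ 418.2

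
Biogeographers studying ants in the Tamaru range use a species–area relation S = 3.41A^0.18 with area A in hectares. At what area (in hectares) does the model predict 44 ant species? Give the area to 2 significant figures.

44 = 3.41 × A^0.18  ⇒  A^0.18 = 44/3.41 = 12.9
ln A = ln(12.9) / 0.18 = 2.5575 / 0.18 = 14.2082
A = e^14.2082 ≈ 1480969 hectares

1500000 hectares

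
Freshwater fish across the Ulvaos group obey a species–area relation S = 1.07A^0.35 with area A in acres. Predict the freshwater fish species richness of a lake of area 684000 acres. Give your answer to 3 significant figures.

S = 1.07 × 684000^0.35
ln S = ln 1.07 + 0.35 × ln 684000 = 0.0677 + 0.35 × 13.4357 = 4.7702
S = e^4.7702 ≈ 117.9

118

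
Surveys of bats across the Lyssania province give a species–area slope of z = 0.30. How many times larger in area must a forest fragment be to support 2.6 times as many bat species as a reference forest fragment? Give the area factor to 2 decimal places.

(A₂/A₁)^0.3 = 2.6, so A₂/A₁ = 2.6^(1/0.3) = 2.6^3.333
ln(A₂/A₁) = ln 2.6 / 0.3 = 0.9555 / 0.3 = 3.1850
A₂/A₁ = e^3.1850 ≈ 24.17

24.17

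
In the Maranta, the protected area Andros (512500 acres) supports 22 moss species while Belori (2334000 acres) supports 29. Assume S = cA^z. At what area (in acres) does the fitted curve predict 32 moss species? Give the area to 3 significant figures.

4010000 acres

z = ln(29/22) / ln(2334000/512500) = 0.2763 / 1.5160 = 0.1822
c = 22 / 512500^0.1822 = 22 / 10.98 = 2.004
A = (32/2.004)^(1/0.1822) ⇒ ln A = ln(15.96)/0.1822 = 15.2033
A = e^15.2033 ≈ 4006060 acres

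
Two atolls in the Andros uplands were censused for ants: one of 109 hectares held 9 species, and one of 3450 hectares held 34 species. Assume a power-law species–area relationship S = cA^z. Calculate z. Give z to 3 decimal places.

Taking logs: ln S = ln c + z ln A, so z = (ln S₂ − ln S₁)/(ln A₂ − ln A₁).
z = ln(34/9) / ln(3450/109) = ln(3.778) / ln(31.65) = 1.3291 / 3.4548 = 0.3847

0.385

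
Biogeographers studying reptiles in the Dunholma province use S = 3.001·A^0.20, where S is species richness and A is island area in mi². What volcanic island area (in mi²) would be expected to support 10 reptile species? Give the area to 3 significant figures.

411 mi²

10 = 3.001 × A^0.2  ⇒  A^0.2 = 10/3.001 = 3.332
ln A = ln(3.332) / 0.2 = 1.2036 / 0.2 = 6.0182
A = e^6.0182 ≈ 410.8 mi²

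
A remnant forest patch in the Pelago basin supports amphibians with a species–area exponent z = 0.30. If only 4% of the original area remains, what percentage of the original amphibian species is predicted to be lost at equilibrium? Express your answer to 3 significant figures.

S_new/S_old = (A_new/A_old)^z = 0.04^0.3
= exp(0.3 × ln 0.04) = exp(0.3 × -3.2189) = exp(-0.9657) ≈ 0.3807
Fraction lost = 1 − 0.3807 = 0.6193

61.9%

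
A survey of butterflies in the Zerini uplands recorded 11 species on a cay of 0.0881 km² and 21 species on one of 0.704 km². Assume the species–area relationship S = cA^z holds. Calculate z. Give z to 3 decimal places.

0.311

Taking logs: ln S = ln c + z ln A, so z = (ln S₂ − ln S₁)/(ln A₂ − ln A₁).
z = ln(21/11) / ln(0.704/0.0881) = ln(1.909) / ln(7.991) = 0.6466 / 2.0783 = 0.3111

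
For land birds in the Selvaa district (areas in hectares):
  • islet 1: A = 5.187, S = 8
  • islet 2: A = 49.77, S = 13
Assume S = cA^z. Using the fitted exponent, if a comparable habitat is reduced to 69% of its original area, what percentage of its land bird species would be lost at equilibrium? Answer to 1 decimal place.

z = ln(13/8) / ln(49.77/5.187) = 0.4855 / 2.2613 = 0.2147
S_new/S_old = (A_new/A_old)^z = 0.69^0.2147 = exp(0.2147 × -0.3711) = 0.9234
Fraction lost = 1 − 0.9234 = 0.07658

7.7%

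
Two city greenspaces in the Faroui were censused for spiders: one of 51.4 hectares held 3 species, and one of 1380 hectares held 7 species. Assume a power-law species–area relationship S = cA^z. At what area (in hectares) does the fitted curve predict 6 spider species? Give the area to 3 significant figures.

758 hectares

z = ln(7/3) / ln(1380/51.4) = 0.8473 / 3.2902 = 0.2575
c = 3 / 51.4^0.2575 = 3 / 2.758 = 1.088
A = (6/1.088)^(1/0.2575) ⇒ ln A = ln(5.516)/0.2575 = 6.6312
A = e^6.6312 ≈ 758.4 hectares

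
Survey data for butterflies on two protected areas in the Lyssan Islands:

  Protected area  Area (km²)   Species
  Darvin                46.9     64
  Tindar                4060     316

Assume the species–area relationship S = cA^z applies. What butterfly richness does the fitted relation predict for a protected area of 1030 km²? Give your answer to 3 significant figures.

193

z = ln(316/64) / ln(4060/46.9) = 1.5969 / 4.4609 = 0.3580
c = 64 / 46.9^0.3580 = 64 / 3.965 = 16.14
S₃ = 16.14 × 1030^0.3580 = 16.14 × 11.98 ≈ 193.4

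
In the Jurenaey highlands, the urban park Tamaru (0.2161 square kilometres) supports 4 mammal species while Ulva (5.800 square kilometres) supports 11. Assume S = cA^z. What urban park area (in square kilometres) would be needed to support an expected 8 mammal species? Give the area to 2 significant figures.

2.1 square kilometres

z = ln(11/4) / ln(5.8/0.2161) = 1.0116 / 3.2899 = 0.3075
c = 4 / 0.2161^0.3075 = 4 / 0.6243 = 6.407
A = (8/6.407)^(1/0.3075) ⇒ ln A = ln(1.249)/0.3075 = 0.7222
A = e^0.7222 ≈ 2.059 square kilometres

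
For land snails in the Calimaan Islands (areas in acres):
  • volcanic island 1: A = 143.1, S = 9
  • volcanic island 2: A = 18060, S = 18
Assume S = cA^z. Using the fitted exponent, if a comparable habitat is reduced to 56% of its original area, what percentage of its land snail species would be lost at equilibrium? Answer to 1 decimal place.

8.0%

z = ln(18/9) / ln(18060/143.1) = 0.6931 / 4.8379 = 0.1433
S_new/S_old = (A_new/A_old)^z = 0.56^0.1433 = exp(0.1433 × -0.5798) = 0.9203
Fraction lost = 1 − 0.9203 = 0.07972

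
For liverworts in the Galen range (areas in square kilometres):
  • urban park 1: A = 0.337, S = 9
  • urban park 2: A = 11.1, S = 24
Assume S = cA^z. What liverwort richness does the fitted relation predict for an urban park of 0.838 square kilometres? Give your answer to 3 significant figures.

11.6

z = ln(24/9) / ln(11.1/0.337) = 0.9808 / 3.4946 = 0.2807
c = 9 / 0.337^0.2807 = 9 / 0.7369 = 12.21
S₃ = 12.21 × 0.838^0.2807 = 12.21 × 0.9516 ≈ 11.62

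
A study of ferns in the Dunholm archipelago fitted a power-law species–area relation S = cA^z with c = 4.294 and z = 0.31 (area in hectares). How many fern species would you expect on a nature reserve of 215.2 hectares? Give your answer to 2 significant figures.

23

S = 4.294 × 215.2^0.31
ln S = ln 4.294 + 0.31 × ln 215.2 = 1.4572 + 0.31 × 5.3716 = 3.1224
S = e^3.1224 ≈ 22.7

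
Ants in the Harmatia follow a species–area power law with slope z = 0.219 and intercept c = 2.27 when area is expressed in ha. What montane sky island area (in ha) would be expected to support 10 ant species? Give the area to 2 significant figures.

10 = 2.27 × A^0.219  ⇒  A^0.219 = 10/2.27 = 4.405
ln A = ln(4.405) / 0.219 = 1.4828 / 0.219 = 6.7708
A = e^6.7708 ≈ 872 ha

870 ha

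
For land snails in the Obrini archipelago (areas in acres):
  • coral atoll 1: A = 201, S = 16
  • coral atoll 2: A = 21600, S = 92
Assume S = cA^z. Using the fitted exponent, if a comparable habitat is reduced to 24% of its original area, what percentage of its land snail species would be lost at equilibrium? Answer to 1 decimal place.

z = ln(92/16) / ln(21600/201) = 1.7492 / 4.6771 = 0.3740
S_new/S_old = (A_new/A_old)^z = 0.24^0.3740 = exp(0.3740 × -1.4271) = 0.5864
Fraction lost = 1 − 0.5864 = 0.4136

41.4%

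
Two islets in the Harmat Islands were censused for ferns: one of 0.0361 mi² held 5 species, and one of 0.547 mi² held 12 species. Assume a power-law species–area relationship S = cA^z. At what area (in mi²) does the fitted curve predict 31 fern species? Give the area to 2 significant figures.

10 mi²

z = ln(12/5) / ln(0.547/0.0361) = 0.8755 / 2.7182 = 0.3221
c = 5 / 0.0361^0.3221 = 5 / 0.3431 = 14.57
A = (31/14.57)^(1/0.3221) ⇒ ln A = ln(2.127)/0.3221 = 2.3434
A = e^2.3434 ≈ 10.42 mi²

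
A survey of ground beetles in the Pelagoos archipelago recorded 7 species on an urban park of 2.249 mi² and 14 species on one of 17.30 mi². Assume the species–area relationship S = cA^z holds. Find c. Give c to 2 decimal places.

z = ln(S₂/S₁) / ln(A₂/A₁) = ln(14/7) / ln(17.3/2.249) = 0.6931 / 2.0402 = 0.3397
c = S₁ / A₁^z = 7 / 2.249^0.3397 = 7 / 1.317 = 5.315

5.32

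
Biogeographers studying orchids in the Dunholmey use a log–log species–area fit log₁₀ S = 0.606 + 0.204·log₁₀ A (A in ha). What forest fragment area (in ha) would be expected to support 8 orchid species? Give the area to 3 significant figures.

28.6 ha

8 = 4.036 × A^0.204  ⇒  A^0.204 = 8/4.036 = 1.982
ln A = ln(1.982) / 0.204 = 0.6841 / 0.204 = 3.3533
A = e^3.3533 ≈ 28.6 ha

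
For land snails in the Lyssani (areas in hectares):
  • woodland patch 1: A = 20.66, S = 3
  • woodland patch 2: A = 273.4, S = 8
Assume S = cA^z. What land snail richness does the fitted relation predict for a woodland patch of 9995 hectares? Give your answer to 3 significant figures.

z = ln(8/3) / ln(273.4/20.66) = 0.9808 / 2.5827 = 0.3798
c = 3 / 20.66^0.3798 = 3 / 3.158 = 0.9499
S₃ = 0.9499 × 9995^0.3798 = 0.9499 × 33.03 ≈ 31.38

31.4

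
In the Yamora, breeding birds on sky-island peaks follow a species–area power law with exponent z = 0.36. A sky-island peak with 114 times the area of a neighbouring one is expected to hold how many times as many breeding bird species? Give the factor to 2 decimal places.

S₂/S₁ = (A₂/A₁)^z = 114^0.36
ln(S₂/S₁) = 0.36 × ln 114 = 0.36 × 4.7362 = 1.7050
S₂/S₁ = e^1.7050 ≈ 5.502

5.50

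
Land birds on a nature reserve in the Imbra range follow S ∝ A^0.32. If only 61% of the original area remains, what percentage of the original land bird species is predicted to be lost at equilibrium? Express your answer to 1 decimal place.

14.6%

S_new/S_old = (A_new/A_old)^z = 0.61^0.32
= exp(0.32 × ln 0.61) = exp(0.32 × -0.4943) = exp(-0.1582) ≈ 0.8537
Fraction lost = 1 − 0.8537 = 0.1463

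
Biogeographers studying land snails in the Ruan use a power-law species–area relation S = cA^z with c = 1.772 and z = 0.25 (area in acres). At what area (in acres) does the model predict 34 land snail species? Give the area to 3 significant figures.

136000 acres

34 = 1.772 × A^0.25  ⇒  A^0.25 = 34/1.772 = 19.19
ln A = ln(19.19) / 0.25 = 2.9543 / 0.25 = 11.8170
A = e^11.8170 ≈ 135538 acres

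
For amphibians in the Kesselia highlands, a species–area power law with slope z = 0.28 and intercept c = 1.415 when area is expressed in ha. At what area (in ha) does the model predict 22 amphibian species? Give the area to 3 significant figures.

22 = 1.415 × A^0.28  ⇒  A^0.28 = 22/1.415 = 15.55
ln A = ln(15.55) / 0.28 = 2.7439 / 0.28 = 9.7997
A = e^9.7997 ≈ 18028 ha

18000 ha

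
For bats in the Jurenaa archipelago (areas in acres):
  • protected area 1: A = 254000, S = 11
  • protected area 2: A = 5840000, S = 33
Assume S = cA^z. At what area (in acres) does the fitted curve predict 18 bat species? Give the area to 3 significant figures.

1040000 acres

z = ln(33/11) / ln(5840000/254000) = 1.0986 / 3.1352 = 0.3504
c = 11 / 254000^0.3504 = 11 / 78.33 = 0.1404
A = (18/0.1404)^(1/0.3504) ⇒ ln A = ln(128.2)/0.3504 = 13.8505
A = e^13.8505 ≈ 1035597 acres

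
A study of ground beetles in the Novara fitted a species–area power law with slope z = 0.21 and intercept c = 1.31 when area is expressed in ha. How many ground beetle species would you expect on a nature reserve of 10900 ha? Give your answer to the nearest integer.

9 species

S = 1.31 × 10900^0.21
ln S = ln 1.31 + 0.21 × ln 10900 = 0.2700 + 0.21 × 9.2965 = 2.2223
S = e^2.2223 ≈ 9.228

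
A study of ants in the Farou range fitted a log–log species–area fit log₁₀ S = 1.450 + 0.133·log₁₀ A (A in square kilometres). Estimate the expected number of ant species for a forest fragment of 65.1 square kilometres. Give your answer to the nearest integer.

S = 28.18 × 65.1^0.133 = 28.18 × 1.743 ≈ 49.11

49 species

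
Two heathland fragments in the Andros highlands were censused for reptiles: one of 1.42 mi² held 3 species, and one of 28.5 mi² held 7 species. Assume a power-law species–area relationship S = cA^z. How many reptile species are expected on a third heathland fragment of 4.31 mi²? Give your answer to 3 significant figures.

4.11

z = ln(7/3) / ln(28.5/1.42) = 0.8473 / 2.9992 = 0.2825
c = 3 / 1.42^0.2825 = 3 / 1.104 = 2.717
S₃ = 2.717 × 4.31^0.2825 = 2.717 × 1.511 ≈ 4.105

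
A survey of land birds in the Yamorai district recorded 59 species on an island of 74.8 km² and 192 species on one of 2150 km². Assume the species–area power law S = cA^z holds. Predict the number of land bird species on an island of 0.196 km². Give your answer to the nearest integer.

z = ln(192/59) / ln(2150/74.8) = 1.1800 / 3.3584 = 0.3513
c = 59 / 74.8^0.3513 = 59 / 4.554 = 12.96
S₃ = 12.96 × 0.196^0.3513 = 12.96 × 0.5641 ≈ 7.308

7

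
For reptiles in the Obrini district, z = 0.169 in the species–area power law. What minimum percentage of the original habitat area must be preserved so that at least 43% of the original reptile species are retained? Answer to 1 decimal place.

Need (A_new/A_old)^0.169 = 0.43, so A_new/A_old = 0.43^(1/0.169) = 0.43^5.917
ln(A_new/A_old) = ln 0.43 / 0.169 = -0.8440 / 0.169 = -4.9939
A_new/A_old = e^-4.9939 ≈ 0.006779

0.7%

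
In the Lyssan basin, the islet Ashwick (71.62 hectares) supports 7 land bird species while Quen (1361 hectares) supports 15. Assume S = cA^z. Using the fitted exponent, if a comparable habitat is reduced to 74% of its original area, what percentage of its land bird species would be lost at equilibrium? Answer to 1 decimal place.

7.5%

z = ln(15/7) / ln(1361/71.62) = 0.7621 / 2.9446 = 0.2588
S_new/S_old = (A_new/A_old)^z = 0.74^0.2588 = exp(0.2588 × -0.3011) = 0.925
Fraction lost = 1 − 0.925 = 0.07497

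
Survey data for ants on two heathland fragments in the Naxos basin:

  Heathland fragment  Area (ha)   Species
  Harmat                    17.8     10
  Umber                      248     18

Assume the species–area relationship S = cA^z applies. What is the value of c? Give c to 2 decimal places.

z = ln(S₂/S₁) / ln(A₂/A₁) = ln(18/10) / ln(248/17.8) = 0.5878 / 2.6342 = 0.2231
c = S₁ / A₁^z = 10 / 17.8^0.2231 = 10 / 1.901 = 5.26

5.26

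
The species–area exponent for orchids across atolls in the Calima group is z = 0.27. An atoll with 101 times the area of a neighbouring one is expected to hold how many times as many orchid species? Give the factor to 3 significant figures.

3.48

S₂/S₁ = (A₂/A₁)^z = 101^0.27
ln(S₂/S₁) = 0.27 × ln 101 = 0.27 × 4.6151 = 1.2461
S₂/S₁ = e^1.2461 ≈ 3.477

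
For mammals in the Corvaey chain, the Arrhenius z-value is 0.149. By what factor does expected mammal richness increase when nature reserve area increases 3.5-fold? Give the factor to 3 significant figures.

1.21

S₂/S₁ = (A₂/A₁)^z = 3.5^0.149
ln(S₂/S₁) = 0.149 × ln 3.5 = 0.149 × 1.2528 = 0.1867
S₂/S₁ = e^0.1867 ≈ 1.205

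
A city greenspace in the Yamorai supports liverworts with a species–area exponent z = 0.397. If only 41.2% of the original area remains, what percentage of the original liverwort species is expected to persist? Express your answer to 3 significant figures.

70.3%

S_new/S_old = (A_new/A_old)^z = 0.412^0.397
= exp(0.397 × ln 0.412) = exp(0.397 × -0.8867) = exp(-0.3520) ≈ 0.7033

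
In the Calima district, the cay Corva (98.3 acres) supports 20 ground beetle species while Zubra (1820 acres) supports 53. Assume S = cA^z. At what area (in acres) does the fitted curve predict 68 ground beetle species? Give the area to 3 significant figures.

3840 acres

z = ln(53/20) / ln(1820/98.3) = 0.9746 / 2.9186 = 0.3339
c = 20 / 98.3^0.3339 = 20 / 4.628 = 4.322
A = (68/4.322)^(1/0.3339) ⇒ ln A = ln(15.73)/0.3339 = 8.2529
A = e^8.2529 ≈ 3839 acres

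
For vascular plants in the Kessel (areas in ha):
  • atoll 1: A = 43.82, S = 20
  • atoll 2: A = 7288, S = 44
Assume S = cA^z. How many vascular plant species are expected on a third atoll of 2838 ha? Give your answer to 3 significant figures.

z = ln(44/20) / ln(7288/43.82) = 0.7885 / 5.1139 = 0.1542
c = 20 / 43.82^0.1542 = 20 / 1.791 = 11.17
S₃ = 11.17 × 2838^0.1542 = 11.17 × 3.407 ≈ 38.05

38.0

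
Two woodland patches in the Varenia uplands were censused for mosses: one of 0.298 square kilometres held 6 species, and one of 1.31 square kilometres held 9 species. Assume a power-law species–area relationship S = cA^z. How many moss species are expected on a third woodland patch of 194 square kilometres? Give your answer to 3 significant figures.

35.4

z = ln(9/6) / ln(1.31/0.298) = 0.4055 / 1.4807 = 0.2738
c = 6 / 0.298^0.2738 = 6 / 0.7178 = 8.359
S₃ = 8.359 × 194^0.2738 = 8.359 × 4.231 ≈ 35.37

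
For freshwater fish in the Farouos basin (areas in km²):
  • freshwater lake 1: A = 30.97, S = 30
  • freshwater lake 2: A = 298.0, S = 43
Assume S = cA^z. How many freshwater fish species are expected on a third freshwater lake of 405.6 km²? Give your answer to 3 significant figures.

z = ln(43/30) / ln(298/30.97) = 0.3600 / 2.2641 = 0.1590
c = 30 / 30.97^0.1590 = 30 / 1.726 = 17.38
S₃ = 17.38 × 405.6^0.1590 = 17.38 × 2.598 ≈ 45.16

45.2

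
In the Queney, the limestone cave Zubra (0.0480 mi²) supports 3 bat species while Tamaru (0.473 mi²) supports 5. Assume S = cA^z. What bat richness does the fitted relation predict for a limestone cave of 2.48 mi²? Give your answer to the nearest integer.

z = ln(5/3) / ln(0.473/0.048) = 0.5108 / 2.2879 = 0.2233
c = 3 / 0.048^0.2233 = 3 / 0.5076 = 5.91
S₃ = 5.91 × 2.48^0.2233 = 5.91 × 1.225 ≈ 7.238

7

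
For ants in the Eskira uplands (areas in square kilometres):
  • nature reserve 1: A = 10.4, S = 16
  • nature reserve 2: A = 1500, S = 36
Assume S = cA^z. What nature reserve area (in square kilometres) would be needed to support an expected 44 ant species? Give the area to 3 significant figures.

5130 square kilometres

z = ln(36/16) / ln(1500/10.4) = 0.8109 / 4.9714 = 0.1631
c = 16 / 10.4^0.1631 = 16 / 1.465 = 10.92
A = (44/10.92)^(1/0.1631) ⇒ ln A = ln(4.029)/0.1631 = 8.5434
A = e^8.5434 ≈ 5133 square kilometres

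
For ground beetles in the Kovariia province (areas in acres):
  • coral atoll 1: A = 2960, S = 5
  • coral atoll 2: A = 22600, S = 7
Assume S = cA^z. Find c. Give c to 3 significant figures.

z = ln(S₂/S₁) / ln(A₂/A₁) = ln(7/5) / ln(22600/2960) = 0.3365 / 2.0328 = 0.1655
c = S₁ / A₁^z = 5 / 2960^0.1655 = 5 / 3.755 = 1.332

1.33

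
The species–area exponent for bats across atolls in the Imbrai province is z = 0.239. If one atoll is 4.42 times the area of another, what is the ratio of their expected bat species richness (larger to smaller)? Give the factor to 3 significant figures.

S₂/S₁ = (A₂/A₁)^z = 4.42^0.239
ln(S₂/S₁) = 0.239 × ln 4.42 = 0.239 × 1.4861 = 0.3552
S₂/S₁ = e^0.3552 ≈ 1.426

1.43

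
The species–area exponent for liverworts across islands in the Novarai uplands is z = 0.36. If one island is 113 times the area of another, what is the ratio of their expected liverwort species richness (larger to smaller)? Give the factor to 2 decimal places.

5.48

S₂/S₁ = (A₂/A₁)^z = 113^0.36
ln(S₂/S₁) = 0.36 × ln 113 = 0.36 × 4.7274 = 1.7019
S₂/S₁ = e^1.7019 ≈ 5.484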